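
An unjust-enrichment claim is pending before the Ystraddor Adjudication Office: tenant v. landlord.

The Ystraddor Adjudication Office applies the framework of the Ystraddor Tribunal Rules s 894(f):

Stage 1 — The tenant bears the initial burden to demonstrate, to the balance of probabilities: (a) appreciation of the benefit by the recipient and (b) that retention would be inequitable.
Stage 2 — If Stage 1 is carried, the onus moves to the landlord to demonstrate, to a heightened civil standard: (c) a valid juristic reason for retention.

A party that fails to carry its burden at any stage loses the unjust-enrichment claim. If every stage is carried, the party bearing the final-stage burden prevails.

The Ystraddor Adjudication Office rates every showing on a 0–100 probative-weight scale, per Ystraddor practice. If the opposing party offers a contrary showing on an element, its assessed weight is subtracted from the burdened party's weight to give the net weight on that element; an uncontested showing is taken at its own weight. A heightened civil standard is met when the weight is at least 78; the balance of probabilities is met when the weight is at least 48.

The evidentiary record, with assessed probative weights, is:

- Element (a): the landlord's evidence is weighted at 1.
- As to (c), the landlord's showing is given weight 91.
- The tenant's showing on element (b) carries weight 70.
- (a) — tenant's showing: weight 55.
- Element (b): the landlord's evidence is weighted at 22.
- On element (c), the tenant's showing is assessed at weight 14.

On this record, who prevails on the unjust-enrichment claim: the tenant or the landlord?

tenant

Stage 1 — burden on tenant; standard: the balance of probabilities (weight is at least 48).
    (a): 55 − 1 = 54 ≥ 48 [met]
    (b): 70 − 22 = 48 ≥ 48 [met]
  Stage 1 is satisfied; the onus moves to the landlord.
Stage 2 — burden on landlord; standard: a heightened civil standard (weight is at least 78).
    (c): 91 − 14 = 77 < 78 [not met]
  Not every element is met, so the landlord fails to carry Stage 2.
So the tenant prevails.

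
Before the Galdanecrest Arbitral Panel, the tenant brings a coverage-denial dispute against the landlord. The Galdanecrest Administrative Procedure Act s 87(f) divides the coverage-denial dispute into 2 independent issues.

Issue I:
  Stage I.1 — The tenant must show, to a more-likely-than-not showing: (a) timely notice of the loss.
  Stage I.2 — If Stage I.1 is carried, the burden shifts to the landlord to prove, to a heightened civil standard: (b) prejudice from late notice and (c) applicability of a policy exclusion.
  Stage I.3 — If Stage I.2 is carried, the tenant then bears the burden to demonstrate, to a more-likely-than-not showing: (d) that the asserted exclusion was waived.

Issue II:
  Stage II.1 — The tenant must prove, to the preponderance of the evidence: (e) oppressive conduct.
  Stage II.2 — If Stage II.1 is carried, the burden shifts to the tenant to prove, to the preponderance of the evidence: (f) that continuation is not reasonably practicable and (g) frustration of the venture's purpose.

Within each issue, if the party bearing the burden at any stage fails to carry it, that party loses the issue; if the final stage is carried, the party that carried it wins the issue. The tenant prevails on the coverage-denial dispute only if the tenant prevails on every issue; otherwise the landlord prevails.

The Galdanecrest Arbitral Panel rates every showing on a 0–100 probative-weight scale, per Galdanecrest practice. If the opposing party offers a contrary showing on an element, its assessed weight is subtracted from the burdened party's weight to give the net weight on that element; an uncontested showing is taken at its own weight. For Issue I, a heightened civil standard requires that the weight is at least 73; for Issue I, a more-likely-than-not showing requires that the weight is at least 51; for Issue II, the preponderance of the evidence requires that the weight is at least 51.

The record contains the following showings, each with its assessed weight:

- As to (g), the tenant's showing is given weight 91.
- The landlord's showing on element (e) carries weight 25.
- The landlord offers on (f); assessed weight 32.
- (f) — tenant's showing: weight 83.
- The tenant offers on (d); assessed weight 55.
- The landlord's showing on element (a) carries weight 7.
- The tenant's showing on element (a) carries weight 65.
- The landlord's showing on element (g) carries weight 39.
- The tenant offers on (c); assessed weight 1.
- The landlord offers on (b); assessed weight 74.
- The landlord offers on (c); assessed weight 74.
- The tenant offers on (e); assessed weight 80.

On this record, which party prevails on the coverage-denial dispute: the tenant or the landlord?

tenant

— Issue I —
At Stage I.1 the tenant must meet a more-likely-than-not showing (weight is at least 51): on (a) the weight is 65 less the opposing 7 gives net 58, which does reach 51, so (a) meets the standard.
  Stage I.1 carried; the burden shifts to the landlord.
At Stage I.2 the landlord must meet a heightened civil standard (weight is at least 73): on (b) the weight is 74, ≥ 73, so (b) meets the standard; on (c) the weight is 74 less the opposing 1 gives net 73, which does reach 73, so (c) meets the standard.
  Stage I.2 carried; the burden shifts to the tenant.
At Stage I.3 the tenant must meet a more-likely-than-not showing (weight is at least 51): on (d) the weight is 55, ≥ 51, so (d) meets the standard.
  All elements met at the final stage.
Every stage carried; the tenant prevails on this issue.
— Issue II —
Stage II.1 (tenant, the preponderance of the evidence, weight is at least 51): (e) net 80−25=55 ≥ 51 — meets.
  All elements met. The tenant retains the burden for Stage II.2.
Stage II.2 (tenant, the preponderance of the evidence, weight is at least 51): (f) net 83−32=51 ≥ 51 — meets; (g) net 91−39=52 ≥ 51 — meets.
  The tenant carries the last stage.
Every stage carried; the tenant prevails on this issue.
Per-issue: Issue I → tenant; Issue II → tenant. The tenant must prevail on every issue; overall, the tenant prevails.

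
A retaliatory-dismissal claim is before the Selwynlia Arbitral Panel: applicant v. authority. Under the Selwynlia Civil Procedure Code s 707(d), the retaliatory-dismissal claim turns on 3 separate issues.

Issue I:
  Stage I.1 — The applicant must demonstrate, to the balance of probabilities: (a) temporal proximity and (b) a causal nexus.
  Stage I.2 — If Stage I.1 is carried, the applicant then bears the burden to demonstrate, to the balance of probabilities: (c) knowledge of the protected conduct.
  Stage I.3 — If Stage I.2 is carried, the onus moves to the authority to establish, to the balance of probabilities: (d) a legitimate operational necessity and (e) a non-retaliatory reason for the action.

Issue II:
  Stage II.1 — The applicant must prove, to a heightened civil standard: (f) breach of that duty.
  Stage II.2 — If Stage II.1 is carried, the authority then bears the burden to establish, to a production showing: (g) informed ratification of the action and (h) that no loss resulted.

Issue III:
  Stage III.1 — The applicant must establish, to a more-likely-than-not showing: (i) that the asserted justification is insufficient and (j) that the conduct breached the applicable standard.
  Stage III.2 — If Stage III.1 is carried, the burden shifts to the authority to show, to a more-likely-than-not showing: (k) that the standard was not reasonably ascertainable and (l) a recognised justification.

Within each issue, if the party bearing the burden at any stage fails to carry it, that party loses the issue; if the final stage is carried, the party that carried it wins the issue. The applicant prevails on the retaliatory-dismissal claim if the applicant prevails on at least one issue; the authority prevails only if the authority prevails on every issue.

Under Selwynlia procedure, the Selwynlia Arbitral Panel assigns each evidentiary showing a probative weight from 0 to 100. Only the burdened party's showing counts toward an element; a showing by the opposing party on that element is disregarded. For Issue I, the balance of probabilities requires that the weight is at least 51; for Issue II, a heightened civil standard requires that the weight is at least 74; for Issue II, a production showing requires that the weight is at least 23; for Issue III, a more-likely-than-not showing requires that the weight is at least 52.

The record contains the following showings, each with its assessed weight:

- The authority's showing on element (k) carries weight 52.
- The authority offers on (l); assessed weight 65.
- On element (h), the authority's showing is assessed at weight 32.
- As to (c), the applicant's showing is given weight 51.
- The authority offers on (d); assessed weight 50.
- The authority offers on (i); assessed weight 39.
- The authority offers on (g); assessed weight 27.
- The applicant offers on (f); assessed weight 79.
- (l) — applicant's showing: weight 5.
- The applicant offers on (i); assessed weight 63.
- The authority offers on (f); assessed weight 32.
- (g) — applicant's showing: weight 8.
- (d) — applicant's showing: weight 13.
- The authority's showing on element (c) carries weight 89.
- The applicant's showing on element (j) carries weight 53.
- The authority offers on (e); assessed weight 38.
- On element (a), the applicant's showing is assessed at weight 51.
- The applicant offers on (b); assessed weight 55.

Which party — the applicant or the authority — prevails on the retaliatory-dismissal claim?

applicant

— Issue I —
Stage I.1 (applicant, the balance of probabilities, weight is at least 51): (a) 51 ≥ 51 — meets; (b) 55 ≥ 51 — meets.
  All elements met. The applicant retains the burden for Stage I.2.
Stage I.2 (applicant, the balance of probabilities, weight is at least 51): (c) 51 (authority's 89 disregarded) ≥ 51 — meets.
  The applicant carries Stage I.2; the authority now bears the burden.
Stage I.3 (authority, the balance of probabilities, weight is at least 51): (d) 50 (applicant's 13 disregarded) < 51 — fails; (e) 38 < 51 — fails.
  Stage I.3 not carried; the authority fails its burden.
The analysis ends at Stage I.3; the applicant prevails on this issue.
— Issue II —
At Stage II.1 the applicant must meet a heightened civil standard (weight is at least 74): on (f) the weight is 79 (the authority's 32 is given no effect), which does reach 74, so (f) meets the standard.
  All elements met. The burden passes to the authority.
At Stage II.2 the authority must meet a production showing (weight is at least 23): on (g) the weight is 27 (the applicant's 8 is given no effect), ≥ 23, so (g) meets the standard; on (h) the weight is 32, ≥ 23, so (h) meets the standard.
  Stage II.2 carried; the final stage is satisfied.
All stages carried — the authority prevails on this issue.
— Issue III —
At Stage III.1 the applicant must meet a more-likely-than-not showing (weight is at least 52): on (i) the weight is 63 (the authority's 39 is given no effect), which does reach 52, so (i) meets the standard; on (j) the weight is 53, ≥ 52, so (j) meets the standard.
  Stage III.1 carried; the burden shifts to the authority.
At Stage III.2 the authority must meet a more-likely-than-not showing (weight is at least 52): on (k) the weight is 52, which does reach 52, so (k) meets the standard; on (l) the weight is 65 (the applicant's 5 is given no effect), which does reach 52, so (l) meets the standard.
  All elements met at the final stage.
With every stage satisfied, the authority prevails on this issue.
Per-issue: Issue I → applicant; Issue II → authority; Issue III → authority. The applicant must prevail on at least one issue; overall, the applicant prevails.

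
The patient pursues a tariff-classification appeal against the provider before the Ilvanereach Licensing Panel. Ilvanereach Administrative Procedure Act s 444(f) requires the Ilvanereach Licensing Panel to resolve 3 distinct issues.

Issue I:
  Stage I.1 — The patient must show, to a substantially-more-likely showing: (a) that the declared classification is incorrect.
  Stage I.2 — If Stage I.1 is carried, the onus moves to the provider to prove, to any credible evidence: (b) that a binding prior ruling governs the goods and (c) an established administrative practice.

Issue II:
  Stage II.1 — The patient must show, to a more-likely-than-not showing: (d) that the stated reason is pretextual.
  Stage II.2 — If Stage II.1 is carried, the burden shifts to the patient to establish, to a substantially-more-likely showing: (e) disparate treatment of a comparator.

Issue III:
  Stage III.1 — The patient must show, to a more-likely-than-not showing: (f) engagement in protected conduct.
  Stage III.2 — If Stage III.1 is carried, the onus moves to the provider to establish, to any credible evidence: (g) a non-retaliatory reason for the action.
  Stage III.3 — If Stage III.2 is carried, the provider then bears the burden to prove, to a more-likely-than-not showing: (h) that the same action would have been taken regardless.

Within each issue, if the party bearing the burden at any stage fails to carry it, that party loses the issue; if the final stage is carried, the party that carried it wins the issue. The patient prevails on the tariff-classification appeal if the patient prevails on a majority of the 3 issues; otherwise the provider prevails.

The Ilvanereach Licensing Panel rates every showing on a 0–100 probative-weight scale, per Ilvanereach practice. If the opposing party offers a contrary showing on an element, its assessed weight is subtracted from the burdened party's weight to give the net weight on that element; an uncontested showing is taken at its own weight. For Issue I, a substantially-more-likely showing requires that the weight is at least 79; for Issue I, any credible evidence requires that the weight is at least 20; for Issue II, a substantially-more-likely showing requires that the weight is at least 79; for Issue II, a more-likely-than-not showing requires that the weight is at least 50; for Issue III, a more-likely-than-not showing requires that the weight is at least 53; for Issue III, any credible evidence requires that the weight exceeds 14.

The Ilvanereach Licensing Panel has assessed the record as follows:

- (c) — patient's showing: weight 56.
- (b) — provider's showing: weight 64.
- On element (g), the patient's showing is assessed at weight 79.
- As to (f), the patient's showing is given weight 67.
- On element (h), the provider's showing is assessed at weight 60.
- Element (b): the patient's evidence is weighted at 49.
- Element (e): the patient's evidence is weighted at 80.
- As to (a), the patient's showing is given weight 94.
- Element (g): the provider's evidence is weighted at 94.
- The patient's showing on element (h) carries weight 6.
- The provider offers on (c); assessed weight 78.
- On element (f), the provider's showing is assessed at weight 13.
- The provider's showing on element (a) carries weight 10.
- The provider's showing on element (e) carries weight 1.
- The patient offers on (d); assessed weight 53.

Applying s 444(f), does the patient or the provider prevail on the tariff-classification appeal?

— Issue I —
Stage I.1 — burden on patient; standard: a substantially-more-likely showing (weight is at least 79).
    (a): 94 − 10 = 84 ≥ 79 [met]
  All elements met. The burden passes to the provider.
Stage I.2 — burden on provider; standard: any credible evidence (weight is at least 20).
    (b): 64 − 49 = 15 < 20 [not met]
    (c): 78 − 56 = 22 ≥ 20 [met]
  The provider does not carry Stage I.2.
So the patient prevails on this issue.
— Issue II —
Stage II.1 (patient, a more-likely-than-not showing, weight is at least 50): (d) 53 ≥ 50 — meets.
  Stage II.1 is satisfied; the patient continues to bear the burden.
Stage II.2 (patient, a substantially-more-likely showing, weight is at least 79): (e) net 80−1=79 ≥ 79 — meets.
  Stage II.2 carried; the final stage is satisfied.
All stages carried — the patient prevails on this issue.
— Issue III —
Stage III.1 — burden on patient; standard: a more-likely-than-not showing (weight is at least 53).
    (f): 67 − 13 = 54 ≥ 53 [met]
  Stage III.1 carried; the burden shifts to the provider.
Stage III.2 — burden on provider; standard: any credible evidence (weight exceeds 14).
    (g): 94 − 79 = 15 > 14 [met]
  Stage III.2 is satisfied; the provider continues to bear the burden.
Stage III.3 — burden on provider; standard: a more-likely-than-not showing (weight is at least 53).
    (h): 60 − 6 = 54 ≥ 53 [met]
  Stage III.3 carried; the final stage is satisfied.
Every stage carried; the provider prevails on this issue.
Per-issue: Issue I → patient; Issue II → patient; Issue III → provider. The patient must prevail on a majority of issues; overall, the patient prevails.

patient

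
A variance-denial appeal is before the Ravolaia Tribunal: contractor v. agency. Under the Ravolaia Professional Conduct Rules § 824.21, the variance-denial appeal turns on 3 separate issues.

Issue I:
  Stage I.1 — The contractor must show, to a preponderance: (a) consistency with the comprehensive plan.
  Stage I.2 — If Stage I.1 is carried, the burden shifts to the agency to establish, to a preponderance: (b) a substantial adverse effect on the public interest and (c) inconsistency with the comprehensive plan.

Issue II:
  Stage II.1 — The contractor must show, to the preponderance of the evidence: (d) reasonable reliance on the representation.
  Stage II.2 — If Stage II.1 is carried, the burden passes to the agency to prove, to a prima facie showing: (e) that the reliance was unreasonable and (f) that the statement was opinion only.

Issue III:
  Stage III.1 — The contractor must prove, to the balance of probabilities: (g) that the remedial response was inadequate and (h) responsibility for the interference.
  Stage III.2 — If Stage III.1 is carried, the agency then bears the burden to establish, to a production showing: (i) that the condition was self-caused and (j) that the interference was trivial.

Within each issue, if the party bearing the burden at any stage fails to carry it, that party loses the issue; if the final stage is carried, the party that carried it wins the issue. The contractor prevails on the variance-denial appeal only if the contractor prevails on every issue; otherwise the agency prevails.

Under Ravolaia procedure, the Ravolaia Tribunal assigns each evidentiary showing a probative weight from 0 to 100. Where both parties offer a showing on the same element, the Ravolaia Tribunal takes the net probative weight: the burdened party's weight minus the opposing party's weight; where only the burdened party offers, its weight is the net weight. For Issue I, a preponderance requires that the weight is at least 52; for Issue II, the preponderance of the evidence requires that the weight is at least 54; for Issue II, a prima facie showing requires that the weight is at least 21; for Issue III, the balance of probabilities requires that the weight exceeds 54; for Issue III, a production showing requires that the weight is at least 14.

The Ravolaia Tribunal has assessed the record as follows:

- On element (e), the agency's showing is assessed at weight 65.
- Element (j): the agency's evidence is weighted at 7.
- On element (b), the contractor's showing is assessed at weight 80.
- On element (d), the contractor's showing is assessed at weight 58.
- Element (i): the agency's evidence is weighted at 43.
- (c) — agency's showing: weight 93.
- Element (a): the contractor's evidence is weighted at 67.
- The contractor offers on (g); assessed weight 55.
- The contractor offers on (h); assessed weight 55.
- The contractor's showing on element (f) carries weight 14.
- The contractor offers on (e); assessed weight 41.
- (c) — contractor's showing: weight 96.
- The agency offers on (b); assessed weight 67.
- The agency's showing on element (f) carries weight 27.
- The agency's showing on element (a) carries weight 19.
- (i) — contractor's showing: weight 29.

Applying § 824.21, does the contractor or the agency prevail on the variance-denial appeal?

agency

— Issue I —
At Stage I.1 the contractor must meet a preponderance (weight is at least 52): on (a) the weight is 67 less the opposing 19 gives net 48, which does not reach 52, so (a) does not meet the standard.
  Not every element is met, so the contractor fails to carry Stage I.1.
The agency prevails on this issue.
— Issue II —
Stage II.1 (contractor, the preponderance of the evidence, weight is at least 54): (d) 58 ≥ 54 — meets.
  Stage II.1 is satisfied; the onus moves to the agency.
Stage II.2 (agency, a prima facie showing, weight is at least 21): (e) net 65−41=24 ≥ 21 — meets; (f) net 27−14=13 < 21 — fails.
  The agency does not carry Stage II.2.
The contractor prevails on this issue.
— Issue III —
Stage III.1 — burden on contractor; standard: the balance of probabilities (weight exceeds 54).
    (g): 55 > 54 [met]
    (h): 55 > 54 [met]
  Stage III.1 carried; the burden shifts to the agency.
Stage III.2 — burden on agency; standard: a production showing (weight is at least 14).
    (i): 43 − 29 = 14 ≥ 14 [met]
    (j): 7 < 14 [not met]
  Stage III.2 not carried; the agency fails its burden.
So the contractor prevails on this issue.
Per-issue: Issue I → agency; Issue II → contractor; Issue III → contractor. The contractor must prevail on every issue; overall, the agency prevails.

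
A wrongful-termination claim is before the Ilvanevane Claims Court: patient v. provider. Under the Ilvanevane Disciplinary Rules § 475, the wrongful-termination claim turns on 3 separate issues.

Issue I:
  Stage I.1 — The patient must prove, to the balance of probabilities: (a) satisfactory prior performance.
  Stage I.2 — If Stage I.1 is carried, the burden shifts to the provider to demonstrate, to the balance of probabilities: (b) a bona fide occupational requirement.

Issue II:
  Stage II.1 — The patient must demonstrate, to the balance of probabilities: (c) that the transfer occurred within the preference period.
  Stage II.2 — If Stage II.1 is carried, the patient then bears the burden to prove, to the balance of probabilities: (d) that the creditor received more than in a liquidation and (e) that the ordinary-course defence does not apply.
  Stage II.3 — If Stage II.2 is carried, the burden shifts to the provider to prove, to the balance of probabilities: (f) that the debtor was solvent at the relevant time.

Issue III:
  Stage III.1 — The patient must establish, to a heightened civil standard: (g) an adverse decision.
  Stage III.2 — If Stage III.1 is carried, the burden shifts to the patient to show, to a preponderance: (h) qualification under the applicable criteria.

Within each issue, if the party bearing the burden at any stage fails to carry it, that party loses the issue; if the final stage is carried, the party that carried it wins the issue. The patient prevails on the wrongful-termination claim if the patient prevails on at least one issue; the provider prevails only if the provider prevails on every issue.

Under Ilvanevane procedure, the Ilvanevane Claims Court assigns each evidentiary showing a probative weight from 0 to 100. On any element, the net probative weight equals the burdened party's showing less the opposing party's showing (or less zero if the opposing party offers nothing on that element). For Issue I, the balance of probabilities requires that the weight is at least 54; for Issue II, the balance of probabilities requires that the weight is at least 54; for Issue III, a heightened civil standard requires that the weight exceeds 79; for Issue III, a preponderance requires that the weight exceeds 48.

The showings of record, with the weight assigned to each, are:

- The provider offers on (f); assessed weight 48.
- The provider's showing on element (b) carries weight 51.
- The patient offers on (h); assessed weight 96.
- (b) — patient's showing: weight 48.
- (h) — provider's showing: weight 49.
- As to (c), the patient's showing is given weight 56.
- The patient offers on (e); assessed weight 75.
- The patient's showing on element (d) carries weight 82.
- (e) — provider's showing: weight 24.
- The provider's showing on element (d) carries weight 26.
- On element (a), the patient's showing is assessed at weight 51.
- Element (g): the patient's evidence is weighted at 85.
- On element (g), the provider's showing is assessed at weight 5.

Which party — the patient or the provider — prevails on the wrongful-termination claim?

provider

— Issue I —
Stage I.1 — burden on patient; standard: the balance of probabilities (weight is at least 54).
    (a): 51 < 54 [not met]
  Stage I.1 not carried; the patient fails its burden.
The analysis ends at Stage I.1; the provider prevails on this issue.
— Issue II —
Stage II.1 — burden on patient; standard: the balance of probabilities (weight is at least 54).
    (c): 56 ≥ 54 [met]
  All elements met. The patient retains the burden for Stage II.2.
Stage II.2 — burden on patient; standard: the balance of probabilities (weight is at least 54).
    (d): 82 − 26 = 56 ≥ 54 [met]
    (e): 75 − 24 = 51 < 54 [not met]
  Stage II.2 not carried; the patient fails its burden.
So the provider prevails on this issue.
— Issue III —
Stage III.1 (patient, a heightened civil standard, weight exceeds 79): (g) net 85−5=80 > 79 — meets.
  All elements met. The patient retains the burden for Stage III.2.
Stage III.2 (patient, a preponderance, weight exceeds 48): (h) net 96−49=47 ≤ 48 — fails.
  Stage III.2 not carried; the patient fails its burden.
The analysis ends at Stage III.2; the provider prevails on this issue.
Per-issue: Issue I → provider; Issue II → provider; Issue III → provider. The patient must prevail on at least one issue; overall, the provider prevails.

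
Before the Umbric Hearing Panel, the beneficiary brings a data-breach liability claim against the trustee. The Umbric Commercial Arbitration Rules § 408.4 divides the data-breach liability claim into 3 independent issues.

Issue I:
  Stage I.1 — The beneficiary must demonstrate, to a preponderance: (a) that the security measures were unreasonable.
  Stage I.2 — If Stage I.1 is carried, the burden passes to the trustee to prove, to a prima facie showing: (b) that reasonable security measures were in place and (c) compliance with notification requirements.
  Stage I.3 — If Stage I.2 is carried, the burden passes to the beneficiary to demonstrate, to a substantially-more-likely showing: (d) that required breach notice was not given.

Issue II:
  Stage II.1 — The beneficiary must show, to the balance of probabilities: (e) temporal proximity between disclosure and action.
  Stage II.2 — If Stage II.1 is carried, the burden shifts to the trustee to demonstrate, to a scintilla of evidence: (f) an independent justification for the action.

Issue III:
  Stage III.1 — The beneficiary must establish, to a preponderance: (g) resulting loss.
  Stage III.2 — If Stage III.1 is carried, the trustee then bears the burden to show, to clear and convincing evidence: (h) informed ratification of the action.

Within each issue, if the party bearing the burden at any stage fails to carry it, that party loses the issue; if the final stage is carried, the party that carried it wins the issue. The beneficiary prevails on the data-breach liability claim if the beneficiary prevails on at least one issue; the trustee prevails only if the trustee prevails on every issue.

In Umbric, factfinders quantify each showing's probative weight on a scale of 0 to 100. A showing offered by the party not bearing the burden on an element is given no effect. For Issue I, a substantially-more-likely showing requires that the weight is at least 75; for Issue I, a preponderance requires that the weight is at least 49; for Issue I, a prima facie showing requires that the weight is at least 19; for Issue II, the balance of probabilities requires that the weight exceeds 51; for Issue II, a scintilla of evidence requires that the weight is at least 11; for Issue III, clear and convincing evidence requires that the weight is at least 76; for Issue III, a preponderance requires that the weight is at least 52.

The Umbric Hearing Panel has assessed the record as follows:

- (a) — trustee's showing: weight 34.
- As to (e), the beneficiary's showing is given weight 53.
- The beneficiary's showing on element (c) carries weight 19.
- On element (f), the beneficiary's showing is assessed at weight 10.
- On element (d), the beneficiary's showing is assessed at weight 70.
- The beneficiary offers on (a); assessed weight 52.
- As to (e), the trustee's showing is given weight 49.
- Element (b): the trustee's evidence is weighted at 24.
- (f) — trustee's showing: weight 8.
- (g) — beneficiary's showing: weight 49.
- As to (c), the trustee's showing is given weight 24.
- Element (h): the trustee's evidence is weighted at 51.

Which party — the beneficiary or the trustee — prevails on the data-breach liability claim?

beneficiary

— Issue I —
Stage I.1 (beneficiary, a preponderance, weight is at least 49): (a) 52 (trustee's 34 disregarded) ≥ 49 — meets.
  Stage I.1 carried; the burden shifts to the trustee.
Stage I.2 (trustee, a prima facie showing, weight is at least 19): (b) 24 ≥ 19 — meets; (c) 24 (beneficiary's 19 disregarded) ≥ 19 — meets.
  The trustee carries Stage I.2; the beneficiary now bears the burden.
Stage I.3 (beneficiary, a substantially-more-likely showing, weight is at least 75): (d) 70 < 75 — fails.
  The beneficiary does not carry Stage I.3.
The trustee prevails on this issue.
— Issue II —
Stage II.1 (beneficiary, the balance of probabilities, weight exceeds 51): (e) 53 (trustee's 49 disregarded) > 51 — meets.
  All elements met. The burden passes to the trustee.
Stage II.2 (trustee, a scintilla of evidence, weight is at least 11): (f) 8 (beneficiary's 10 disregarded) < 11 — fails.
  Stage II.2 not carried; the trustee fails its burden.
So the beneficiary prevails on this issue.
— Issue III —
Stage III.1 (beneficiary, a preponderance, weight is at least 52): (g) 49 < 52 — fails.
  The beneficiary does not carry Stage III.1.
The trustee prevails on this issue.
Per-issue: Issue I → trustee; Issue II → beneficiary; Issue III → trustee. The beneficiary must prevail on at least one issue; overall, the beneficiary prevails.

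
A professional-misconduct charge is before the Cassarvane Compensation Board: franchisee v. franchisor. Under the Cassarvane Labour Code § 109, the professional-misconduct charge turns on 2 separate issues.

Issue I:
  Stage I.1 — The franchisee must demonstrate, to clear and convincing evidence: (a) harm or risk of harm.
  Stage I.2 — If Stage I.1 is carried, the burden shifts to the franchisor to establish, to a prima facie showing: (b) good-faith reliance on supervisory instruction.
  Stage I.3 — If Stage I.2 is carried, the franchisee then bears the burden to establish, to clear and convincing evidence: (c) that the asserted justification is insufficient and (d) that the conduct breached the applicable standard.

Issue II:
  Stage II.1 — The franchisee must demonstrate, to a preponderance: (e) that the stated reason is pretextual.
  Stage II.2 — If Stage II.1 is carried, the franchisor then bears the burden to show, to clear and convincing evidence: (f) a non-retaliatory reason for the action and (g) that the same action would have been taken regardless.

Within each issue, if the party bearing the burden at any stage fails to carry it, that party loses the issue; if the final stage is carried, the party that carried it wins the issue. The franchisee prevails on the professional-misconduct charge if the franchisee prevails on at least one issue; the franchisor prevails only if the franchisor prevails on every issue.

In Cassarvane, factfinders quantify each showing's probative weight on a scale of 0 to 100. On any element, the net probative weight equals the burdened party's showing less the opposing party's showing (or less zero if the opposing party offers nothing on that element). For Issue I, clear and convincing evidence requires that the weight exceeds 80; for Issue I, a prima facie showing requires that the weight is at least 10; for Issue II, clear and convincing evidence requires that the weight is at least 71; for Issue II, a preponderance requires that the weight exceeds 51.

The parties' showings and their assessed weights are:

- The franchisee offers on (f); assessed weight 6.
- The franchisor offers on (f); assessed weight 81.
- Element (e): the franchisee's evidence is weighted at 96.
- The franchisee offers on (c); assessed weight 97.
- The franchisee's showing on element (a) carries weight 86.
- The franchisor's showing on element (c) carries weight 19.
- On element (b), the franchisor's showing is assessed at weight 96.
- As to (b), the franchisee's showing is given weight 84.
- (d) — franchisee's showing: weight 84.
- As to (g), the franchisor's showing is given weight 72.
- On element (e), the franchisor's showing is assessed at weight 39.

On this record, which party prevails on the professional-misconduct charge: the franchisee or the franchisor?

franchisor

— Issue I —
Stage I.1 (franchisee, clear and convincing evidence, weight exceeds 80): (a) 86 > 80 — meets.
  Stage I.1 is satisfied; the onus moves to the franchisor.
Stage I.2 (franchisor, a prima facie showing, weight is at least 10): (b) net 96−84=12 ≥ 10 — meets.
  Stage I.2 carried; the burden shifts to the franchisee.
Stage I.3 (franchisee, clear and convincing evidence, weight exceeds 80): (c) net 97−19=78 ≤ 80 — fails; (d) 84 > 80 — meets.
  Not every element is met, so the franchisee fails to carry Stage I.3.
So the franchisor prevails on this issue.
— Issue II —
At Stage II.1 the franchisee must meet a preponderance (weight exceeds 51): on (e) the weight is 96 less the opposing 39 gives net 57, which does exceed 51, so (e) meets the standard.
  The franchisee carries Stage II.1; the franchisor now bears the burden.
At Stage II.2 the franchisor must meet clear and convincing evidence (weight is at least 71): on (f) the weight is 81 less the opposing 6 gives net 75, which does reach 71, so (f) meets the standard; on (g) the weight is 72, which does reach 71, so (g) meets the standard.
  The franchisor carries the last stage.
All stages carried — the franchisor prevails on this issue.
Per-issue: Issue I → franchisor; Issue II → franchisor. The franchisee must prevail on at least one issue; overall, the franchisor prevails.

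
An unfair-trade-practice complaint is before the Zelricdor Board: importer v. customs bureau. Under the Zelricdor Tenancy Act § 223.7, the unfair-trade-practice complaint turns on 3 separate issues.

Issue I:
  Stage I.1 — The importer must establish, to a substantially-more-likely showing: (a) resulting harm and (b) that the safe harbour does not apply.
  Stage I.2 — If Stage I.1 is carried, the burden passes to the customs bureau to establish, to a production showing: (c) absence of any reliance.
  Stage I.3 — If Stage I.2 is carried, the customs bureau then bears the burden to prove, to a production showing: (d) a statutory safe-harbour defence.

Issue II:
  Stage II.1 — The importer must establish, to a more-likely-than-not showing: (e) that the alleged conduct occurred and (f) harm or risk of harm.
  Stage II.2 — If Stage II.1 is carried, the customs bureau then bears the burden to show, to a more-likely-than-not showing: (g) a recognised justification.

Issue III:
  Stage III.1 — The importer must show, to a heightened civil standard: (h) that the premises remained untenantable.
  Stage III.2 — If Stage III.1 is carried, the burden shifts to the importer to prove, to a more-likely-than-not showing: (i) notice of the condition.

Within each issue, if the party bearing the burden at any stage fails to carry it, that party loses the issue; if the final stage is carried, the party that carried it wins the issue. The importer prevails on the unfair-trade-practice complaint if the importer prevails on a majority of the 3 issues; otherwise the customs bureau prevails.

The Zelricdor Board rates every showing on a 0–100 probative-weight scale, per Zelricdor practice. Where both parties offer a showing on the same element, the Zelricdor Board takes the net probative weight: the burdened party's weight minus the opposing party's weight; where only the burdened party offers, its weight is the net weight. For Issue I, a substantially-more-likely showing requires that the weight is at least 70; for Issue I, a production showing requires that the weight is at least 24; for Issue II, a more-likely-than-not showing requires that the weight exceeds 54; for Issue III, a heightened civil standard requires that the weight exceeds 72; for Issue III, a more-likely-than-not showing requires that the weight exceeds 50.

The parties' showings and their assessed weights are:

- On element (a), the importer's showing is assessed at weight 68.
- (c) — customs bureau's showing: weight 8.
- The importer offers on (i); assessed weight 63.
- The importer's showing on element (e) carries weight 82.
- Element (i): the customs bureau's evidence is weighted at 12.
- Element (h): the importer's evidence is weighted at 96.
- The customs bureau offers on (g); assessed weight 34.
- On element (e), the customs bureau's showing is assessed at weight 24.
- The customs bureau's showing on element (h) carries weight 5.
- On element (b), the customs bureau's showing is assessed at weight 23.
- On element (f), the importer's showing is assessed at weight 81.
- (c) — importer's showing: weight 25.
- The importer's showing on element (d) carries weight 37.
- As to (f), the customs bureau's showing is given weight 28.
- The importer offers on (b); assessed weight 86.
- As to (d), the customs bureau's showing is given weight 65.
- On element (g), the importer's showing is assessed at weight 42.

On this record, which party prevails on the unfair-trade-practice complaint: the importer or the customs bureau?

— Issue I —
Stage I.1 (importer, a substantially-more-likely showing, weight is at least 70): (a) 68 < 70 — fails; (b) net 86−23=63 < 70 — fails.
  Not every element is met, so the importer fails to carry Stage I.1.
So the customs bureau prevails on this issue.
— Issue II —
At Stage II.1 the importer must meet a more-likely-than-not showing (weight exceeds 54): on (e) the weight is 82 less the opposing 24 gives net 58, > 54, so (e) meets the standard; on (f) the weight is 81 less the opposing 28 gives net 53, which does not exceed 54, so (f) does not meet the standard.
  Not every element is met, so the importer fails to carry Stage II.1.
The customs bureau prevails on this issue.
— Issue III —
At Stage III.1 the importer must meet a heightened civil standard (weight exceeds 72): on (h) the weight is 96 less the opposing 5 gives net 91, which does exceed 72, so (h) meets the standard.
  Stage III.1 is satisfied; the importer continues to bear the burden.
At Stage III.2 the importer must meet a more-likely-than-not showing (weight exceeds 50): on (i) the weight is 63 less the opposing 12 gives net 51, which does exceed 50, so (i) meets the standard.
  All elements met at the final stage.
Every stage carried; the importer prevails on this issue.
Per-issue: Issue I → customs bureau; Issue II → customs bureau; Issue III → importer. The importer must prevail on a majority of issues; overall, the customs bureau prevails.

customs bureau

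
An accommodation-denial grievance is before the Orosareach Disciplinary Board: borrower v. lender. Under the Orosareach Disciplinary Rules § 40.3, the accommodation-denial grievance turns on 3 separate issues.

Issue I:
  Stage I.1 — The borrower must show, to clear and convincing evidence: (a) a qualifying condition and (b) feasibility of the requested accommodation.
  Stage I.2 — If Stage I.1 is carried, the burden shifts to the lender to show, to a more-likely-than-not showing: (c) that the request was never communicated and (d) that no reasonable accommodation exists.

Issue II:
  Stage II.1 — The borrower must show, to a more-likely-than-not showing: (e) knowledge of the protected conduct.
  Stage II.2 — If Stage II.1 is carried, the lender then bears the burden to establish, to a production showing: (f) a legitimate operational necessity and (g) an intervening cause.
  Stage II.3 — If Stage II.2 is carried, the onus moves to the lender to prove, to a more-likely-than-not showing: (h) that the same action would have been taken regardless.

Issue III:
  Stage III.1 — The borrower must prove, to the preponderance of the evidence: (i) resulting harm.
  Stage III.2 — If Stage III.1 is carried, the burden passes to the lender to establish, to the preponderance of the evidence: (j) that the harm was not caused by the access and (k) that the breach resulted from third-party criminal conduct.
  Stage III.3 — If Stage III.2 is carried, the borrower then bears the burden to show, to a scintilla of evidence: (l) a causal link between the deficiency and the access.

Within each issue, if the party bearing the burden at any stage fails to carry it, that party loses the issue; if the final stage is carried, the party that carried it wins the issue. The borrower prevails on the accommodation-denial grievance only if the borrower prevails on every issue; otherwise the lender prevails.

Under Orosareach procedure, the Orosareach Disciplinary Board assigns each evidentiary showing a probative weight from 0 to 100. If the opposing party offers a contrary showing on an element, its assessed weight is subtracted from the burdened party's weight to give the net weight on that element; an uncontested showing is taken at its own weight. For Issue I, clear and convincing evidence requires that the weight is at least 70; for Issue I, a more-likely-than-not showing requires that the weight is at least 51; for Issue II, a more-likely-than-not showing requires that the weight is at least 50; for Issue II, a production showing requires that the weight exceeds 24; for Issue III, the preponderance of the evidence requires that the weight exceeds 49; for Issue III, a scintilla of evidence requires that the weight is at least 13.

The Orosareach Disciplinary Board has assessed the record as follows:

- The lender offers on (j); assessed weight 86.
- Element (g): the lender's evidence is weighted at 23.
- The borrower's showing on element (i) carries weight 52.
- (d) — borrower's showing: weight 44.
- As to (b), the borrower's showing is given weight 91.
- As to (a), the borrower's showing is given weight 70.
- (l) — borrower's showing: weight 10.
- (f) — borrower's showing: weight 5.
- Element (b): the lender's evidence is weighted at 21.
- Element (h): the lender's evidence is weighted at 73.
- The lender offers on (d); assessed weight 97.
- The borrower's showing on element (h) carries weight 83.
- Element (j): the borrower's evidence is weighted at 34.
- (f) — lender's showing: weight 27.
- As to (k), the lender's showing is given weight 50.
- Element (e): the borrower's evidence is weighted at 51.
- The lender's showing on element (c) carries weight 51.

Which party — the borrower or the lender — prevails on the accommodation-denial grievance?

lender

— Issue I —
Stage I.1 (borrower, clear and convincing evidence, weight is at least 70): (a) 70 ≥ 70 — meets; (b) net 91−21=70 ≥ 70 — meets.
  The borrower carries Stage I.1; the lender now bears the burden.
Stage I.2 (lender, a more-likely-than-not showing, weight is at least 51): (c) 51 ≥ 51 — meets; (d) net 97−44=53 ≥ 51 — meets.
  Stage I.2 carried; the final stage is satisfied.
Every stage carried; the lender prevails on this issue.
— Issue II —
Stage II.1 (borrower, a more-likely-than-not showing, weight is at least 50): (e) 51 ≥ 50 — meets.
  Stage II.1 carried; the burden shifts to the lender.
Stage II.2 (lender, a production showing, weight exceeds 24): (f) net 27−5=22 ≤ 24 — fails; (g) 23 ≤ 24 — fails.
  The lender does not carry Stage II.2.
So the borrower prevails on this issue.
— Issue III —
Stage III.1 (borrower, the preponderance of the evidence, weight exceeds 49): (i) 52 > 49 — meets.
  All elements met. The burden passes to the lender.
Stage III.2 (lender, the preponderance of the evidence, weight exceeds 49): (j) net 86−34=52 > 49 — meets; (k) 50 > 49 — meets.
  Stage III.2 carried; the burden shifts to the borrower.
Stage III.3 (borrower, a scintilla of evidence, weight is at least 13): (l) 10 < 13 — fails.
  Stage III.3 not carried; the borrower fails its burden.
The analysis ends at Stage III.3; the lender prevails on this issue.
Per-issue: Issue I → lender; Issue II → borrower; Issue III → lender. The borrower must prevail on every issue; overall, the lender prevails.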